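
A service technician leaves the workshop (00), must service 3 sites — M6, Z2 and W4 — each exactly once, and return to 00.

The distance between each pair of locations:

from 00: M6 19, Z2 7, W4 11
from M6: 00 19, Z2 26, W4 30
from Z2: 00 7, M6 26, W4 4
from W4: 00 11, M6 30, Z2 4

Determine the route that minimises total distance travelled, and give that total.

60 — the shortest possible round trip.

There are 3 distinct closed tours to check (reversals are equivalent).
00 - M6 - Z2 - W4 - 00: 19+26+4+11 = 60
00 - M6 - W4 - Z2 - 00: 19+30+4+7 = 60
00 - Z2 - M6 - W4 - 00: 7+26+30+11 = 74
The minimum is 60.
One optimal route: 00 → M6 → Z2 → W4 → 00 (or its reverse).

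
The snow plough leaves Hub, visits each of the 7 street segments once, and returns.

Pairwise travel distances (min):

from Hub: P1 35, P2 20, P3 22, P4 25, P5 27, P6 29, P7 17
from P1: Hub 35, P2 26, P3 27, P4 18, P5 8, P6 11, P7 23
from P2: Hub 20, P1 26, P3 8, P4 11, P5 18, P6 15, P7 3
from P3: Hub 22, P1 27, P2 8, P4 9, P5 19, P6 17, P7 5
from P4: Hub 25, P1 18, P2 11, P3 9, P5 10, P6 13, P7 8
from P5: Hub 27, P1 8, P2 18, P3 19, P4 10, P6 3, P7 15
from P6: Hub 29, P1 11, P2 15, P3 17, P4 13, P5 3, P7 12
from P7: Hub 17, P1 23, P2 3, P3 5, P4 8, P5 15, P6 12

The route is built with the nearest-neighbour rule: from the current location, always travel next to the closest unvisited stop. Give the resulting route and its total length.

96 min along Hub → P7 → P2 → P3 → P4 → P5 → P6 → P1 → Hub.

Hub → [P7:17 / P2:20 / P3:22 / P4:25 / P5:27 / P6:29 / P1:35] → P7 (17)
P7 → [P2:3 / P3:5 / P4:8 / P6:12 / P5:15 / P1:23] → P2 (3)
P2 → [P3:8 / P4:11 / P6:15 / P5:18 / P1:26] → P3 (8)
P3 → [P4:9 / P6:17 / P5:19 / P1:27] → P4 (9)
P4 → [P5:10 / P6:13 / P1:18] → P5 (10)
P5 → [P6:3 / P1:8] → P6 (3)
P6 → [P1:11] → P1 (11)
Return P1→Hub: 35.
Total = 17 + 3 + 8 + 9 + 10 + 3 + 11 + 35 = 96.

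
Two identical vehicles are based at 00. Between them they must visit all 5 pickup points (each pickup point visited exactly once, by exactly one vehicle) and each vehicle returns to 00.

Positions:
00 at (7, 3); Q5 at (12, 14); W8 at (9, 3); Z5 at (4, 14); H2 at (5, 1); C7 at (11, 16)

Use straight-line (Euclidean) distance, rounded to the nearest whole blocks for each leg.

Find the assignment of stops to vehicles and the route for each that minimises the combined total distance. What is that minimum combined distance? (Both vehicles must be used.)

39 blocks — the smallest possible combined total.

Check every non-empty split of the stops between the two vehicles; for each half take its own optimal tour:
  {Q5} + {W8, Z5, H2, C7}: 24 + 38 = 62
  {W8} + {Q5, Z5, H2, C7}: 4 + 37 = 41
  {Q5, W8} + {Z5, H2, C7}: 25 + 37 = 62
  {Z5} + {Q5, W8, H2, C7}: 22 + 34 = 56
  {Q5, Z5} + {W8, H2, C7}: 31 + 34 = 65
  {W8, Z5} + {Q5, H2, C7}: 25 + 33 = 58
  … (15 splits in total)
  {H2} + {Q5, W8, Z5, C7}: 6 + 33 = 39  ← best
Best: vehicle 1 00 → H2 → 00 = 6; vehicle 2 00 → W8 → Q5 → C7 → Z5 → 00 = 33; combined 39.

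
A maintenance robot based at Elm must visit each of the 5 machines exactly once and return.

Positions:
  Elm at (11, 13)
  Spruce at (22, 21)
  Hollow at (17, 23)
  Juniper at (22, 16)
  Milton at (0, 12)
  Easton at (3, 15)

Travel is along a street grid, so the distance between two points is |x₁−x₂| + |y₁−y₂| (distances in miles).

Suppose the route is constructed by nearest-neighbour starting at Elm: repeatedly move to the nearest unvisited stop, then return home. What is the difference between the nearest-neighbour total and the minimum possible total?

Elm: Easton=10, Milton=12, Juniper=14, Hollow=16, Spruce=19 ⇒ Easton
Easton: Milton=6, Juniper=20, Hollow=22, Spruce=25 ⇒ Milton
Milton: Juniper=26, Hollow=28, Spruce=31 ⇒ Juniper
Juniper: Spruce=5, Hollow=12 ⇒ Spruce
Spruce: Hollow=7 ⇒ Hollow
NN route Elm → Easton → Milton → Juniper → Spruce → Hollow → Elm costs 70.
Optimal: Elm → Hollow → Spruce → Juniper → Easton → Milton → Elm costs 66 (by enumerating all 60 distinct tours).
Excess = 70 − 66 = 4.

The nearest-neighbour route is 4 miles longer than optimal.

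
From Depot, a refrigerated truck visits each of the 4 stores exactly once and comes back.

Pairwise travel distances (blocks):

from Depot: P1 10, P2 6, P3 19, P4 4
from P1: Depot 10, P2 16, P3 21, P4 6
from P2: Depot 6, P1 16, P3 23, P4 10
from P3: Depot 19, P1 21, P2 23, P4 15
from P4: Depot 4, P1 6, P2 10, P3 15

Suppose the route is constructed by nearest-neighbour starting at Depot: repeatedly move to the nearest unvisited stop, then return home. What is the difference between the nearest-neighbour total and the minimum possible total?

Depot: P4=4, P2=6, P1=10, P3=19 ⇒ P4
P4: P1=6, P2=10, P3=15 ⇒ P1
P1: P2=16, P3=21 ⇒ P2
P2: P3=23 ⇒ P3
NN route Depot → P4 → P1 → P2 → P3 → Depot costs 68.
Optimal: Depot → P1 → P4 → P3 → P2 → Depot costs 60 (by enumerating all 12 distinct tours).
Excess = 68 − 60 = 8.

The nearest-neighbour route is 8 blocks longer than optimal.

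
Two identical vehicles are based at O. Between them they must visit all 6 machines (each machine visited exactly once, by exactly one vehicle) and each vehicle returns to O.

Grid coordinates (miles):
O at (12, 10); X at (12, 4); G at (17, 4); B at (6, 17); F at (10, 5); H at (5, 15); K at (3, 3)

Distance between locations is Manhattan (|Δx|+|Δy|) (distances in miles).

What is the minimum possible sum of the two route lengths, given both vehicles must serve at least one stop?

There are 2^5 − 1 = 31 ways to divide the 6 stops into two non-empty groups. For each, the best each vehicle can do is its own shortest tour through its group:
  {X} + {G, B, F, H, K}: 12 + 58 = 70
  {G} + {X, B, F, H, K}: 22 + 48 = 70
  {X, G} + {B, F, H, K}: 22 + 46 = 68
  {B} + {X, G, F, H, K}: 26 + 54 = 80
  {X, B} + {G, F, H, K}: 38 + 54 = 92
  {G, B} + {X, F, H, K}: 48 + 44 = 92
  … (31 splits in total)
Best: vehicle 1 O → X → G → O = 22; vehicle 2 O → B → H → K → F → O = 46; combined 68.

68 miles — the smallest possible combined total.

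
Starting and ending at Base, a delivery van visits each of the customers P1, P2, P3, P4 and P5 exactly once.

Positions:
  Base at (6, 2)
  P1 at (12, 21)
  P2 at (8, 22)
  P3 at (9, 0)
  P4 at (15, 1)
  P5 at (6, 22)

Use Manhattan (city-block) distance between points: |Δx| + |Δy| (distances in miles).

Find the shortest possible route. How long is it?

Minimum total distance: 62 miles.

With 5 stops there are 5!/2 = 60 distinct round trips (a route and its reverse cost the same).
Base→P1→P2→P3→P4→P5→Base: 25+5+23+7+30+20 = 110
Base→P1→P2→P3→P5→P4→Base: 25+5+23+25+30+10 = 118
Base→P1→P2→P4→P3→P5→Base: 25+5+28+7+25+20 = 110
Base→P1→P2→P4→P5→P3→Base: 25+5+28+30+25+5 = 118
Base→P1→P2→P5→P3→P4→Base: 25+5+2+25+7+10 = 74
Base→P1→P2→P5→P4→P3→Base: 25+5+2+30+7+5 = 74
Base→P1→P3→P2→P4→P5→Base: 25+24+23+28+30+20 = 150
Base→P1→P3→P2→P5→P4→Base: 25+24+23+2+30+10 = 114
Base→P1→P3→P4→P2→P5→Base: 25+24+7+28+2+20 = 106
Base→P1→P3→P4→P5→P2→Base: 25+24+7+30+2+22 = 110
Base→P1→P3→P5→P2→P4→Base: 25+24+25+2+28+10 = 114
Base→P1→P3→P5→P4→P2→Base: 25+24+25+30+28+22 = 154
Base→P1→P4→P2→P3→P5→Base: 25+23+28+23+25+20 = 144
Base→P1→P4→P2→P5→P3→Base: 25+23+28+2+25+5 = 108
… (46 more)
Base→P3→P4→P1→P2→P5→Base: 5+7+23+5+2+20 = 62  ← best
The minimum is 62.
One optimal route: Base → P3 → P4 → P1 → P2 → P5 → Base (or its reverse).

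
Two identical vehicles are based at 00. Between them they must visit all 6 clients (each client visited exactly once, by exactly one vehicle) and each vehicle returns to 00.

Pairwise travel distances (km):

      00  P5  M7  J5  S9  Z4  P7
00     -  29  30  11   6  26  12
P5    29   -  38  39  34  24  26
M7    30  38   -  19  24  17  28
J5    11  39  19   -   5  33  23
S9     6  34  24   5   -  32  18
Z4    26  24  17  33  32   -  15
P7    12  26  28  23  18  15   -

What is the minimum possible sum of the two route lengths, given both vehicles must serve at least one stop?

Try each way of splitting the stops between the two vehicles (each non-empty) and, for each split, find the best tour for each vehicle:
  {P5} + {M7, J5, S9, Z4, P7}: 58 + 74 = 132
  {M7} + {P5, J5, S9, Z4, P7}: 60 + 101 = 161
  {P5, M7} + {J5, S9, Z4, P7}: 97 + 71 = 168
  {J5} + {P5, M7, S9, Z4, P7}: 22 + 109 = 131
  {P5, J5} + {M7, S9, Z4, P7}: 79 + 74 = 153
  {M7, J5} + {P5, S9, Z4, P7}: 60 + 91 = 151
  … (31 splits in total)
  {S9} + {P5, M7, J5, Z4, P7}: 12 + 109 = 121  ← best
Best: vehicle 1 00 → S9 → 00 = 12; vehicle 2 00 → J5 → M7 → Z4 → P5 → P7 → 00 = 109; combined 121.

121 km — the smallest possible combined total.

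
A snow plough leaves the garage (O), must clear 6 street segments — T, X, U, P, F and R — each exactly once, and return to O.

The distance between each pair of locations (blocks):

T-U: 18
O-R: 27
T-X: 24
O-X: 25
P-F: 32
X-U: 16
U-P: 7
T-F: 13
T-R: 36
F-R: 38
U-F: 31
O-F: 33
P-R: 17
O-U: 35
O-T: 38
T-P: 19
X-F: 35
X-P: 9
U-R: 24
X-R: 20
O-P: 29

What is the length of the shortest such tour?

O→T→X→U→P→F→R→O: 38+24+16+7+32+38+27 = 182
O→T→X→U→P→R→F→O: 38+24+16+7+17+38+33 = 173
O→T→X→U→F→P→R→O: 38+24+16+31+32+17+27 = 185
O→T→X→U→F→R→P→O: 38+24+16+31+38+17+29 = 193
O→T→X→U→R→P→F→O: 38+24+16+24+17+32+33 = 184
O→T→X→U→R→F→P→O: 38+24+16+24+38+32+29 = 201
O→T→X→P→U→F→R→O: 38+24+9+7+31+38+27 = 174
O→T→X→P→U→R→F→O: 38+24+9+7+24+38+33 = 173
… (352 more)
O→F→T→U→P→X→R→O: 33+13+18+7+9+20+27 = 127  ← best
The minimum is 127.
One optimal route: O → F → T → U → P → X → R → O (or its reverse).

Minimum total distance: 127 blocks.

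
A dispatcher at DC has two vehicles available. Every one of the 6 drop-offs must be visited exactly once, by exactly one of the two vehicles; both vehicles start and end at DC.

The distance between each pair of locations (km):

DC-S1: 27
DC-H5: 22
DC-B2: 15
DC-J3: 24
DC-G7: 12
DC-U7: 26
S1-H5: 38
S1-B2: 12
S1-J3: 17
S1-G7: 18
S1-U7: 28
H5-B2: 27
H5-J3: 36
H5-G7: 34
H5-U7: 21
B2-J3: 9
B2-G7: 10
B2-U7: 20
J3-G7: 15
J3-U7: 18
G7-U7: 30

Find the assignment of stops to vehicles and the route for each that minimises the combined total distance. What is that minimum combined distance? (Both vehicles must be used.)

Try each way of splitting the stops between the two vehicles (each non-empty) and, for each split, find the best tour for each vehicle:
  {S1} + {H5, B2, J3, G7, U7}: 54 + 92 = 146
  {H5} + {S1, B2, J3, G7, U7}: 44 + 95 = 139
  {S1, H5} + {B2, J3, G7, U7}: 87 + 75 = 162
  {B2} + {S1, H5, J3, G7, U7}: 30 + 108 = 138
  {S1, B2} + {H5, J3, G7, U7}: 54 + 88 = 142
  {H5, B2} + {S1, J3, G7, U7}: 64 + 91 = 155
  … (31 splits in total)
  {G7} + {S1, H5, B2, J3, U7}: 24 + 105 = 129  ← best
Best: vehicle 1 DC → G7 → DC = 24; vehicle 2 DC → H5 → U7 → J3 → S1 → B2 → DC = 105; combined 129.

129 km — the smallest possible combined total.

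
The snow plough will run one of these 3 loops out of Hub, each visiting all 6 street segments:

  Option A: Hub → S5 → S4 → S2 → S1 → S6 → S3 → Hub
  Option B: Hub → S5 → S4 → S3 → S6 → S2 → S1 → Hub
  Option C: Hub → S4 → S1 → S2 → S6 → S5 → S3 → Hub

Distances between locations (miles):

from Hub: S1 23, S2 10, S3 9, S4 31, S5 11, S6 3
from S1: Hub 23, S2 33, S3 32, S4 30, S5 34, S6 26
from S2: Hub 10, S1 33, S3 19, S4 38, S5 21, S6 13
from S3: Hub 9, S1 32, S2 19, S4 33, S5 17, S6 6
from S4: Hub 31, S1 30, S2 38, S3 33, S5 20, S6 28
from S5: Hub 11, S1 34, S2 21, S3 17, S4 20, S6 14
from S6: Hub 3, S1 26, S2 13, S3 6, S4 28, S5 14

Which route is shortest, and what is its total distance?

Option A: 11 + 20 + 38 + 33 + 26 + 6 + 9 = 143
Option B: 11 + 20 + 33 + 6 + 13 + 33 + 23 = 139
Option C: 31 + 30 + 33 + 13 + 14 + 17 + 9 = 147

139 miles — Option B is the shortest.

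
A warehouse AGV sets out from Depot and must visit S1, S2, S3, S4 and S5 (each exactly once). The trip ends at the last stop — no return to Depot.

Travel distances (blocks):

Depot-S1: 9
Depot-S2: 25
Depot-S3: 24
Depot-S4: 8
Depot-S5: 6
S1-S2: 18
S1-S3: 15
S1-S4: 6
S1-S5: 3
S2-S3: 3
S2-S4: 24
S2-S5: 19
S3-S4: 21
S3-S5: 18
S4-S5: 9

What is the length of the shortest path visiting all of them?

Minimum one-way distance = 38 blocks.

There are 5! = 120 possible orderings.
Depot→S1→S2→S3→S4→S5: 9+18+3+21+9 = 60
Depot→S1→S2→S3→S5→S4: 9+18+3+18+9 = 57
Depot→S1→S2→S4→S3→S5: 9+18+24+21+18 = 90
Depot→S1→S2→S4→S5→S3: 9+18+24+9+18 = 78
Depot→S1→S2→S5→S3→S4: 9+18+19+18+21 = 85
Depot→S1→S2→S5→S4→S3: 9+18+19+9+21 = 76
Depot→S1→S3→S2→S4→S5: 9+15+3+24+9 = 60
Depot→S1→S3→S2→S5→S4: 9+15+3+19+9 = 55
Depot→S1→S3→S4→S2→S5: 9+15+21+24+19 = 88
Depot→S1→S3→S4→S5→S2: 9+15+21+9+19 = 73
Depot→S1→S3→S5→S2→S4: 9+15+18+19+24 = 85
Depot→S1→S3→S5→S4→S2: 9+15+18+9+24 = 75
Depot→S1→S4→S2→S3→S5: 9+6+24+3+18 = 60
Depot→S1→S4→S2→S5→S3: 9+6+24+19+18 = 76
… (106 more)
Depot→S4→S1→S5→S3→S2: 8+6+3+18+3 = 38  ← best
The minimum is 38.
One shortest path: Depot → S4 → S1 → S5 → S3 → S2.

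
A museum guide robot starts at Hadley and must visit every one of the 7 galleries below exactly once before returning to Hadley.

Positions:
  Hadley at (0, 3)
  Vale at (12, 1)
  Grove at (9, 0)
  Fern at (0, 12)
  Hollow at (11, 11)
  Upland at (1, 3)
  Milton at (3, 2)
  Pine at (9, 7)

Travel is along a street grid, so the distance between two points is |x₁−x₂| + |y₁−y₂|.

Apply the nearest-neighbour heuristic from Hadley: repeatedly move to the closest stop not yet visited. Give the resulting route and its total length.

52 along Hadley → Upland → Milton → Grove → Vale → Pine → Hollow → Fern → Hadley.

Hadley → [Upland:1 / Milton:4 / Fern:9 / Grove:12 / Pine:13 / Vale:14 / Hollow:19] → Upland (1)
Upland → [Milton:3 / Fern:10 / Grove:11 / Pine:12 / Vale:13 / Hollow:18] → Milton (3)
Milton → [Grove:8 / Vale:10 / Pine:11 / Fern:13 / Hollow:17] → Grove (8)
Grove → [Vale:4 / Pine:7 / Hollow:13 / Fern:21] → Vale (4)
Vale → [Pine:9 / Hollow:11 / Fern:23] → Pine (9)
Pine → [Hollow:6 / Fern:14] → Hollow (6)
Hollow → [Fern:12] → Fern (12)
Return Fern→Hadley: 9.
Total = 1 + 3 + 8 + 4 + 9 + 6 + 12 + 9 = 52.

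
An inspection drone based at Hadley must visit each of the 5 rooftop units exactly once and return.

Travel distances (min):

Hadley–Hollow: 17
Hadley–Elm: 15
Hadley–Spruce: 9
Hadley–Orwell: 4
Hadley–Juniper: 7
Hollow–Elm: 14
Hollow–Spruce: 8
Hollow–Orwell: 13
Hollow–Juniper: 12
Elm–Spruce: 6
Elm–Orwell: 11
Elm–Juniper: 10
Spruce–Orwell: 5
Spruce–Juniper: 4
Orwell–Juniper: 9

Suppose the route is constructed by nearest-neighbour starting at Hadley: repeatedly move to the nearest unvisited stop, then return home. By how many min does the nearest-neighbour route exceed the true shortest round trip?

Excess over optimum: 6 min.

Hadley: Orwell=4, Juniper=7, Spruce=9, Elm=15, Hollow=17 ⇒ Orwell
Orwell: Spruce=5, Juniper=9, Elm=11, Hollow=13 ⇒ Spruce
Spruce: Juniper=4, Elm=6, Hollow=8 ⇒ Juniper
Juniper: Elm=10, Hollow=12 ⇒ Elm
Elm: Hollow=14 ⇒ Hollow
NN route Hadley → Orwell → Spruce → Juniper → Elm → Hollow → Hadley costs 54.
Optimal: Hadley → Orwell → Hollow → Elm → Spruce → Juniper → Hadley costs 48 (by enumerating all 60 distinct tours).
Excess = 54 − 48 = 6.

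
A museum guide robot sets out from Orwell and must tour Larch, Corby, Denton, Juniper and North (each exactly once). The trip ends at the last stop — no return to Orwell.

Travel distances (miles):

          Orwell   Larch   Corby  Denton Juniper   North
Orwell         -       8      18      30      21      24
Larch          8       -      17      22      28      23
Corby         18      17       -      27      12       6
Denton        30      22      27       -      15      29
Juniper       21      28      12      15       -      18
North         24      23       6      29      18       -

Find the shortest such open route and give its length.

Shortest open route: 63 miles.

There are 5! = 120 possible orderings.
Orwell→Larch→Corby→Denton→Juniper→North: 8+17+27+15+18 = 85
Orwell→Larch→Corby→Denton→North→Juniper: 8+17+27+29+18 = 99
Orwell→Larch→Corby→Juniper→Denton→North: 8+17+12+15+29 = 81
Orwell→Larch→Corby→Juniper→North→Denton: 8+17+12+18+29 = 84
Orwell→Larch→Corby→North→Denton→Juniper: 8+17+6+29+15 = 75
Orwell→Larch→Corby→North→Juniper→Denton: 8+17+6+18+15 = 64
Orwell→Larch→Denton→Corby→Juniper→North: 8+22+27+12+18 = 87
Orwell→Larch→Denton→Corby→North→Juniper: 8+22+27+6+18 = 81
Orwell→Larch→Denton→Juniper→Corby→North: 8+22+15+12+6 = 63
Orwell→Larch→Denton→Juniper→North→Corby: 8+22+15+18+6 = 69
Orwell→Larch→Denton→North→Corby→Juniper: 8+22+29+6+12 = 77
Orwell→Larch→Denton→North→Juniper→Corby: 8+22+29+18+12 = 89
Orwell→Larch→Juniper→Corby→Denton→North: 8+28+12+27+29 = 104
Orwell→Larch→Juniper→Corby→North→Denton: 8+28+12+6+29 = 83
… (106 more)
The minimum is 63.
One shortest path: Orwell → Larch → Denton → Juniper → Corby → North.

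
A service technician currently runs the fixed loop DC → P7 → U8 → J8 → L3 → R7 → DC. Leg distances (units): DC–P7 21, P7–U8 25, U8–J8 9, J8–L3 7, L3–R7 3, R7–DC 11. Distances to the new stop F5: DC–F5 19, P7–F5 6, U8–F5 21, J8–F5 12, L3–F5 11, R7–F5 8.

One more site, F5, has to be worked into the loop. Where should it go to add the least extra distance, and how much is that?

Insertion cost between consecutive stops i–j is d(i,F5) + d(F5,j) − d(i,j):
  between DC and P7: 19 + 6 − 21 = 4
  between P7 and U8: 6 + 21 − 25 = 2
  between U8 and J8: 21 + 12 − 9 = 24
  between J8 and L3: 12 + 11 − 7 = 16
  between L3 and R7: 11 + 8 − 3 = 16
  between R7 and DC: 8 + 19 − 11 = 16
Cheapest insertion is between P7 and U8, adding 2.
New total = 76 + 2 = 78.

Minimum extra distance: 2, inserting F5 between P7 and U8.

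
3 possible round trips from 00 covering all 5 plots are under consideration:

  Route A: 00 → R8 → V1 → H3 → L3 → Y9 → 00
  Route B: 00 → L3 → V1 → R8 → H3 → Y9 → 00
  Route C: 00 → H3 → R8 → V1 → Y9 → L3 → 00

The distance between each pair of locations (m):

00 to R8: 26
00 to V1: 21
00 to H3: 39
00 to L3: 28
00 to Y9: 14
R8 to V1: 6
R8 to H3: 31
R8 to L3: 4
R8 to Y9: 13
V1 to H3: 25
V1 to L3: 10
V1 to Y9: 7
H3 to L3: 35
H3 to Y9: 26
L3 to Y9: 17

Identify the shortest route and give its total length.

Shortest is Route B, total 115 m.

Route A: 26 + 6 + 25 + 35 + 17 + 14 = 123
Route B: 28 + 10 + 6 + 31 + 26 + 14 = 115
Route C: 39 + 31 + 6 + 7 + 17 + 28 = 128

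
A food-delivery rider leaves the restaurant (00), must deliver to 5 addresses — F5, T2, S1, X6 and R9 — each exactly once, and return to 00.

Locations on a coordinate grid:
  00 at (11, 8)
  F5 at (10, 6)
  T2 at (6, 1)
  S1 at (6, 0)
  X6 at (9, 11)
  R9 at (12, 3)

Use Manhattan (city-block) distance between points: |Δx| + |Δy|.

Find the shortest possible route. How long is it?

There are 60 distinct closed tours to check (reversals are equivalent).
00 → F5 → T2 → S1 → X6 → R9 → 00: 3+9+1+14+11+6 = 44
00 → F5 → T2 → S1 → R9 → X6 → 00: 3+9+1+9+11+5 = 38
00 → F5 → T2 → X6 → S1 → R9 → 00: 3+9+13+14+9+6 = 54
00 → F5 → T2 → X6 → R9 → S1 → 00: 3+9+13+11+9+13 = 58
00 → F5 → T2 → R9 → S1 → X6 → 00: 3+9+8+9+14+5 = 48
00 → F5 → T2 → R9 → X6 → S1 → 00: 3+9+8+11+14+13 = 58
00 → F5 → S1 → T2 → X6 → R9 → 00: 3+10+1+13+11+6 = 44
00 → F5 → S1 → T2 → R9 → X6 → 00: 3+10+1+8+11+5 = 38
00 → F5 → S1 → X6 → T2 → R9 → 00: 3+10+14+13+8+6 = 54
00 → F5 → S1 → X6 → R9 → T2 → 00: 3+10+14+11+8+12 = 58
00 → F5 → S1 → R9 → T2 → X6 → 00: 3+10+9+8+13+5 = 48
00 → F5 → S1 → R9 → X6 → T2 → 00: 3+10+9+11+13+12 = 58
00 → F5 → X6 → T2 → S1 → R9 → 00: 3+6+13+1+9+6 = 38
00 → F5 → X6 → T2 → R9 → S1 → 00: 3+6+13+8+9+13 = 52
… (46 more)
00 → F5 → R9 → T2 → S1 → X6 → 00: 3+5+8+1+14+5 = 36  ← best
The minimum is 36.
One optimal route: 00 → F5 → R9 → T2 → S1 → X6 → 00 (or its reverse).

Minimum total distance: 36.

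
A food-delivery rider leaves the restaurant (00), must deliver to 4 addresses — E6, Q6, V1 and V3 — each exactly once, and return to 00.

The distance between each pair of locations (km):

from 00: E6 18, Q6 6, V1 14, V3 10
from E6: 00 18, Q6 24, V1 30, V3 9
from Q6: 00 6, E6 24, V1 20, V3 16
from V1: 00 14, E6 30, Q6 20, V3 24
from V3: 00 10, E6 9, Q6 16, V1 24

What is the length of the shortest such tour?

With 4 stops there are 4!/2 = 12 distinct round trips (a route and its reverse cost the same).
00 → E6 → Q6 → V1 → V3 → 00: 18+24+20+24+10 = 96
00 → E6 → Q6 → V3 → V1 → 00: 18+24+16+24+14 = 96
00 → E6 → V1 → Q6 → V3 → 00: 18+30+20+16+10 = 94
00 → E6 → V1 → V3 → Q6 → 00: 18+30+24+16+6 = 94
00 → E6 → V3 → Q6 → V1 → 00: 18+9+16+20+14 = 77
00 → E6 → V3 → V1 → Q6 → 00: 18+9+24+20+6 = 77
00 → Q6 → E6 → V1 → V3 → 00: 6+24+30+24+10 = 94
00 → Q6 → E6 → V3 → V1 → 00: 6+24+9+24+14 = 77
00 → Q6 → V1 → E6 → V3 → 00: 6+20+30+9+10 = 75
00 → Q6 → V3 → E6 → V1 → 00: 6+16+9+30+14 = 75
00 → V1 → E6 → Q6 → V3 → 00: 14+30+24+16+10 = 94
00 → V1 → Q6 → E6 → V3 → 00: 14+20+24+9+10 = 77
The minimum is 75.
One optimal route: 00 → Q6 → V1 → E6 → V3 → 00 (or its reverse).

75 km — the shortest possible round trip.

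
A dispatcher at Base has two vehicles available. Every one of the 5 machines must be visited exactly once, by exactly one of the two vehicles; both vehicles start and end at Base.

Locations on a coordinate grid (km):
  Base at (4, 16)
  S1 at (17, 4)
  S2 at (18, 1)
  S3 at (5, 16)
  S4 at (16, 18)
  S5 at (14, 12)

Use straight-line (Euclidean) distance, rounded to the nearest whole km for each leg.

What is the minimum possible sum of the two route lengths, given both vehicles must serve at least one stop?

There are 2^4 − 1 = 15 ways to divide the 5 stops into two non-empty groups. For each, the best each vehicle can do is its own shortest tour through its group:
  {S1} + {S2, S3, S4, S5}: 36 + 51 = 87
  {S2} + {S1, S3, S4, S5}: 42 + 45 = 87
  {S1, S2} + {S3, S4, S5}: 42 + 29 = 71
  {S3} + {S1, S2, S4, S5}: 2 + 51 = 53
  {S1, S3} + {S2, S4, S5}: 36 + 51 = 87
  {S2, S3} + {S1, S4, S5}: 42 + 45 = 87
  … (15 splits in total)
Best: vehicle 1 Base → S3 → Base = 2; vehicle 2 Base → S1 → S2 → S5 → S4 → Base = 51; combined 53.

53 km — the smallest possible combined total.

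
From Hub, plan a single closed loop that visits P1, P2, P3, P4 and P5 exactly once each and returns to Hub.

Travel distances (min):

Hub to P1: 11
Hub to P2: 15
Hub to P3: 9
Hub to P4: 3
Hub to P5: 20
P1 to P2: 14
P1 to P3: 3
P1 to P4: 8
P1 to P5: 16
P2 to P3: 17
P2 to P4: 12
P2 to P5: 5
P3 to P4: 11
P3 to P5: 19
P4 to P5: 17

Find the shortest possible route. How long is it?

There are 60 distinct closed tours to check (reversals are equivalent).
Hub - P1 - P2 - P3 - P4 - P5 - Hub: 11+14+17+11+17+20 = 90
Hub - P1 - P2 - P3 - P5 - P4 - Hub: 11+14+17+19+17+3 = 81
Hub - P1 - P2 - P4 - P3 - P5 - Hub: 11+14+12+11+19+20 = 87
Hub - P1 - P2 - P4 - P5 - P3 - Hub: 11+14+12+17+19+9 = 82
Hub - P1 - P2 - P5 - P3 - P4 - Hub: 11+14+5+19+11+3 = 63
Hub - P1 - P2 - P5 - P4 - P3 - Hub: 11+14+5+17+11+9 = 67
Hub - P1 - P3 - P2 - P4 - P5 - Hub: 11+3+17+12+17+20 = 80
Hub - P1 - P3 - P2 - P5 - P4 - Hub: 11+3+17+5+17+3 = 56
Hub - P1 - P3 - P4 - P2 - P5 - Hub: 11+3+11+12+5+20 = 62
Hub - P1 - P3 - P4 - P5 - P2 - Hub: 11+3+11+17+5+15 = 62
Hub - P1 - P3 - P5 - P2 - P4 - Hub: 11+3+19+5+12+3 = 53
Hub - P1 - P3 - P5 - P4 - P2 - Hub: 11+3+19+17+12+15 = 77
Hub - P1 - P4 - P2 - P3 - P5 - Hub: 11+8+12+17+19+20 = 87
Hub - P1 - P4 - P2 - P5 - P3 - Hub: 11+8+12+5+19+9 = 64
… (46 more)
Hub - P3 - P1 - P5 - P2 - P4 - Hub: 9+3+16+5+12+3 = 48  ← best
The minimum is 48.
One optimal route: Hub → P3 → P1 → P5 → P2 → P4 → Hub (or its reverse).

Minimum total distance: 48 min.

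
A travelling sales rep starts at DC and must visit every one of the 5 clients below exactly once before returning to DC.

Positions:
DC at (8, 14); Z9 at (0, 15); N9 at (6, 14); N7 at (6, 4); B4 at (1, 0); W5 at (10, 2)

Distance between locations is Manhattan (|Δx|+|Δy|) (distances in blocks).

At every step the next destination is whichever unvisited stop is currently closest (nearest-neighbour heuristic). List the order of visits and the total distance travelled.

Total distance 54 blocks via the nearest-neighbour route DC → N9 → Z9 → B4 → N7 → W5 → DC.

At DC the remaining stops are N9 2, Z9 9, N7 12, W5 14, B4 21; go to N9.
At N9 the remaining stops are Z9 7, N7 10, W5 16, B4 19; go to Z9.
At Z9 the remaining stops are B4 16, N7 17, W5 23; go to B4.
At B4 the remaining stops are N7 9, W5 11; go to N7.
At N7 the remaining stops are W5 6; go to W5.
Return W5→DC: 14.
Total = 2 + 7 + 16 + 9 + 6 + 14 = 54.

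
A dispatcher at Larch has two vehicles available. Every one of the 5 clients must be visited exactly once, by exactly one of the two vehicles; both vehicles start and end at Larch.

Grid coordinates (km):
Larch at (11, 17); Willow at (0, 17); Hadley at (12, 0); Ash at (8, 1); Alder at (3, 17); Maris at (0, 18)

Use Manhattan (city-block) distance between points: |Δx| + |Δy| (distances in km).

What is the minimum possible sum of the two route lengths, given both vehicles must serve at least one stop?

66 km — the smallest possible combined total.

There are 2^4 − 1 = 15 ways to divide the 5 stops into two non-empty groups. For each, the best each vehicle can do is its own shortest tour through its group:
  {Willow} + {Hadley, Ash, Alder, Maris}: 22 + 60 = 82
  {Hadley} + {Willow, Ash, Alder, Maris}: 36 + 56 = 92
  {Willow, Hadley} + {Ash, Alder, Maris}: 58 + 56 = 114
  {Ash} + {Willow, Hadley, Alder, Maris}: 38 + 60 = 98
  {Willow, Ash} + {Hadley, Alder, Maris}: 54 + 60 = 114
  {Hadley, Ash} + {Willow, Alder, Maris}: 42 + 24 = 66
  … (15 splits in total)
Best: vehicle 1 Larch → Hadley → Ash → Larch = 42; vehicle 2 Larch → Willow → Maris → Alder → Larch = 24; combined 66.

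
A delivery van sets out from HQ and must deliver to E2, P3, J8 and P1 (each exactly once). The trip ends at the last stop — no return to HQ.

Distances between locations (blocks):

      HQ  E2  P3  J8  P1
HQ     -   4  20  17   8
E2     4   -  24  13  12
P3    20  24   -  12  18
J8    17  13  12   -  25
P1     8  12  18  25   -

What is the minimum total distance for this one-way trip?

Shortest open route: 45 blocks.

There are 4! = 24 possible orderings.
HQ→E2→P3→J8→P1: 4+24+12+25 = 65
HQ→E2→P3→P1→J8: 4+24+18+25 = 71
HQ→E2→J8→P3→P1: 4+13+12+18 = 47
HQ→E2→J8→P1→P3: 4+13+25+18 = 60
HQ→E2→P1→P3→J8: 4+12+18+12 = 46
HQ→E2→P1→J8→P3: 4+12+25+12 = 53
HQ→P3→E2→J8→P1: 20+24+13+25 = 82
HQ→P3→E2→P1→J8: 20+24+12+25 = 81
HQ→P3→J8→E2→P1: 20+12+13+12 = 57
HQ→P3→J8→P1→E2: 20+12+25+12 = 69
HQ→P3→P1→E2→J8: 20+18+12+13 = 63
HQ→P3→P1→J8→E2: 20+18+25+13 = 76
HQ→J8→E2→P3→P1: 17+13+24+18 = 72
HQ→J8→E2→P1→P3: 17+13+12+18 = 60
… (10 more)
HQ→P1→E2→J8→P3: 8+12+13+12 = 45  ← best
The minimum is 45.
One shortest path: HQ → P1 → E2 → J8 → P3.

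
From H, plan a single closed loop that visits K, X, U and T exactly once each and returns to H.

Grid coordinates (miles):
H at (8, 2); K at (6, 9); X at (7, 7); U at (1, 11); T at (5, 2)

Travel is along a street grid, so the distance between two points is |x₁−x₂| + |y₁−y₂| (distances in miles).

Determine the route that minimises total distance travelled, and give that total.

Shortest round trip = 32 miles.

With 4 stops there are 4!/2 = 12 distinct round trips (a route and its reverse cost the same).
H → K → X → U → T → H: 9+3+10+13+3 = 38
H → K → X → T → U → H: 9+3+7+13+16 = 48
H → K → U → X → T → H: 9+7+10+7+3 = 36
H → K → U → T → X → H: 9+7+13+7+6 = 42
H → K → T → X → U → H: 9+8+7+10+16 = 50
H → K → T → U → X → H: 9+8+13+10+6 = 46
H → X → K → U → T → H: 6+3+7+13+3 = 32
H → X → K → T → U → H: 6+3+8+13+16 = 46
H → X → U → K → T → H: 6+10+7+8+3 = 34
H → X → T → K → U → H: 6+7+8+7+16 = 44
H → U → K → X → T → H: 16+7+3+7+3 = 36
H → U → X → K → T → H: 16+10+3+8+3 = 40
The minimum is 32.
One optimal route: H → X → K → U → T → H (or its reverse).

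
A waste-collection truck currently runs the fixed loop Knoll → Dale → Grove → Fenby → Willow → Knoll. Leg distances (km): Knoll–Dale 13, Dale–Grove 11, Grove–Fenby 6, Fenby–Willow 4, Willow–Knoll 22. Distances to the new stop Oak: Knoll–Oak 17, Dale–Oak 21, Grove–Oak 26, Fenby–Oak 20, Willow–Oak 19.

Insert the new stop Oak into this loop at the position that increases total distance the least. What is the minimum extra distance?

Insertion cost between consecutive stops i–j is d(i,Oak) + d(Oak,j) − d(i,j):
  between Knoll and Dale: 17 + 21 − 13 = 25
  between Dale and Grove: 21 + 26 − 11 = 36
  between Grove and Fenby: 26 + 20 − 6 = 40
  between Fenby and Willow: 20 + 19 − 4 = 35
  between Willow and Knoll: 19 + 17 − 22 = 14
Cheapest insertion is between Willow and Knoll, adding 14.
New total = 56 + 14 = 70.

Adding 14 km by placing Oak on the Willow–Knoll leg.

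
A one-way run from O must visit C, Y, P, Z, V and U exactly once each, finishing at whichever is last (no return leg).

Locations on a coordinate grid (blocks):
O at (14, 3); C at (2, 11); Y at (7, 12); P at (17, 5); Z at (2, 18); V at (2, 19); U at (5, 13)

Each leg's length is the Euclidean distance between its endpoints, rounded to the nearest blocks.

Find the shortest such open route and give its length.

There are 6! = 720 possible orderings.
O - C - Y - P - Z - V - U: 14+5+12+20+1+7 = 59
O - C - Y - P - Z - U - V: 14+5+12+20+6+7 = 64
O - C - Y - P - V - Z - U: 14+5+12+21+1+6 = 59
O - C - Y - P - V - U - Z: 14+5+12+21+7+6 = 65
O - C - Y - P - U - Z - V: 14+5+12+14+6+1 = 52
O - C - Y - P - U - V - Z: 14+5+12+14+7+1 = 53
O - C - Y - Z - P - V - U: 14+5+8+20+21+7 = 75
O - C - Y - Z - P - U - V: 14+5+8+20+14+7 = 68
… (712 more)
O - P - Y - U - C - Z - V: 4+12+2+4+7+1 = 30  ← best
The minimum is 30.
One shortest path: O → P → Y → U → C → Z → V.

Minimum one-way distance = 30 blocks.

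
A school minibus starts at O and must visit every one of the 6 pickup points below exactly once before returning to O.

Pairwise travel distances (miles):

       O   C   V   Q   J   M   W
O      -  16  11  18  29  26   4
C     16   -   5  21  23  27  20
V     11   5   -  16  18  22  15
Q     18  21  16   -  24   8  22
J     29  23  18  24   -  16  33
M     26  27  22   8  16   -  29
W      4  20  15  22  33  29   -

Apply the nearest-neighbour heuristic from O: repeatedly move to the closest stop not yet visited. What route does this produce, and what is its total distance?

O → [W:4 / V:11 / C:16 / Q:18 / M:26 / J:29] → W (4)
W → [V:15 / C:20 / Q:22 / M:29 / J:33] → V (15)
V → [C:5 / Q:16 / J:18 / M:22] → C (5)
C → [Q:21 / J:23 / M:27] → Q (21)
Q → [M:8 / J:24] → M (8)
M → [J:16] → J (16)
Return J→O: 29.
Total = 4 + 15 + 5 + 21 + 8 + 16 + 29 = 98.

Total distance 98 miles via the nearest-neighbour route O → W → V → C → Q → M → J → O.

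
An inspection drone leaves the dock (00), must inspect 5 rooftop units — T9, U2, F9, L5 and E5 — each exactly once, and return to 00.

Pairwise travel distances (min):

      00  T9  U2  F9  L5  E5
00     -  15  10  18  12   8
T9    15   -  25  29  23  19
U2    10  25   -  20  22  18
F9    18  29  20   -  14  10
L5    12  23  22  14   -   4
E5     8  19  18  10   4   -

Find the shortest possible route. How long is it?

82 min — the shortest possible round trip.

With 5 stops there are 5!/2 = 60 distinct round trips (a route and its reverse cost the same).
00-T9-U2-F9-L5-E5-00: 15+25+20+14+4+8 = 86
00-T9-U2-F9-E5-L5-00: 15+25+20+10+4+12 = 86
00-T9-U2-L5-F9-E5-00: 15+25+22+14+10+8 = 94
00-T9-U2-L5-E5-F9-00: 15+25+22+4+10+18 = 94
00-T9-U2-E5-F9-L5-00: 15+25+18+10+14+12 = 94
00-T9-U2-E5-L5-F9-00: 15+25+18+4+14+18 = 94
00-T9-F9-U2-L5-E5-00: 15+29+20+22+4+8 = 98
00-T9-F9-U2-E5-L5-00: 15+29+20+18+4+12 = 98
00-T9-F9-L5-U2-E5-00: 15+29+14+22+18+8 = 106
00-T9-F9-L5-E5-U2-00: 15+29+14+4+18+10 = 90
00-T9-F9-E5-U2-L5-00: 15+29+10+18+22+12 = 106
00-T9-F9-E5-L5-U2-00: 15+29+10+4+22+10 = 90
00-T9-L5-U2-F9-E5-00: 15+23+22+20+10+8 = 98
00-T9-L5-U2-E5-F9-00: 15+23+22+18+10+18 = 106
… (46 more)
00-T9-L5-E5-F9-U2-00: 15+23+4+10+20+10 = 82  ← best
The minimum is 82.
One optimal route: 00 → T9 → L5 → E5 → F9 → U2 → 00 (or its reverse).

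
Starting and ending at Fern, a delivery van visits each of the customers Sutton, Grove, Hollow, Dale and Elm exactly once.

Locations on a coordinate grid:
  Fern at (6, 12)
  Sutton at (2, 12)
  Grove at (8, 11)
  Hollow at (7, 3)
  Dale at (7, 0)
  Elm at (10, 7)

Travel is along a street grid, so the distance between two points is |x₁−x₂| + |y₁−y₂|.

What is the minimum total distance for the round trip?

Minimum total distance: 40.

With 5 stops there are 5!/2 = 60 distinct round trips (a route and its reverse cost the same).
Fern - Sutton - Grove - Hollow - Dale - Elm - Fern: 4+7+9+3+10+9 = 42
Fern - Sutton - Grove - Hollow - Elm - Dale - Fern: 4+7+9+7+10+13 = 50
Fern - Sutton - Grove - Dale - Hollow - Elm - Fern: 4+7+12+3+7+9 = 42
Fern - Sutton - Grove - Dale - Elm - Hollow - Fern: 4+7+12+10+7+10 = 50
Fern - Sutton - Grove - Elm - Hollow - Dale - Fern: 4+7+6+7+3+13 = 40
Fern - Sutton - Grove - Elm - Dale - Hollow - Fern: 4+7+6+10+3+10 = 40
Fern - Sutton - Hollow - Grove - Dale - Elm - Fern: 4+14+9+12+10+9 = 58
Fern - Sutton - Hollow - Grove - Elm - Dale - Fern: 4+14+9+6+10+13 = 56
Fern - Sutton - Hollow - Dale - Grove - Elm - Fern: 4+14+3+12+6+9 = 48
Fern - Sutton - Hollow - Dale - Elm - Grove - Fern: 4+14+3+10+6+3 = 40
Fern - Sutton - Hollow - Elm - Grove - Dale - Fern: 4+14+7+6+12+13 = 56
Fern - Sutton - Hollow - Elm - Dale - Grove - Fern: 4+14+7+10+12+3 = 50
Fern - Sutton - Dale - Grove - Hollow - Elm - Fern: 4+17+12+9+7+9 = 58
Fern - Sutton - Dale - Grove - Elm - Hollow - Fern: 4+17+12+6+7+10 = 56
… (46 more)
The minimum is 40.
One optimal route: Fern → Sutton → Grove → Elm → Hollow → Dale → Fern (or its reverse).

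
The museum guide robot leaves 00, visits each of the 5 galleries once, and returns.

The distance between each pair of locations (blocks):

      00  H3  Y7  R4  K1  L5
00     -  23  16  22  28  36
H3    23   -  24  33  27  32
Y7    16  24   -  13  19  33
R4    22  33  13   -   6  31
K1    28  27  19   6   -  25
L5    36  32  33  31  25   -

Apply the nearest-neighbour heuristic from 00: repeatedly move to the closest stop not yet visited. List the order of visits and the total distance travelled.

From 00: distances to unvisited — Y7=16, R4=22, H3=23, K1=28, L5=36. Nearest is Y7 (16).
From Y7: distances to unvisited — R4=13, K1=19, H3=24, L5=33. Nearest is R4 (13).
From R4: distances to unvisited — K1=6, L5=31, H3=33. Nearest is K1 (6).
From K1: distances to unvisited — L5=25, H3=27. Nearest is L5 (25).
From L5: distances to unvisited — H3=32. Nearest is H3 (32).
Return H3→00: 23.
Total = 16 + 13 + 6 + 25 + 32 + 23 = 115.

Total distance 115 blocks via the nearest-neighbour route 00 → Y7 → R4 → K1 → L5 → H3 → 00.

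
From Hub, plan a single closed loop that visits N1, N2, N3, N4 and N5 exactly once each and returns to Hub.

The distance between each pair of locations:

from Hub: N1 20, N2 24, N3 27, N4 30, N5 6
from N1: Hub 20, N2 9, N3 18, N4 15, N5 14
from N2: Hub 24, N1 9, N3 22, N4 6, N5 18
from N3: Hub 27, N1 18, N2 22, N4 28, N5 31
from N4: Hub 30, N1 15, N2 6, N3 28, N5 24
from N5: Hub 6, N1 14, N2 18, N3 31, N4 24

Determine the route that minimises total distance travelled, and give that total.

Shortest round trip = 90.

There are 60 distinct closed tours to check (reversals are equivalent).
Hub-N1-N2-N3-N4-N5-Hub: 20+9+22+28+24+6 = 109
Hub-N1-N2-N3-N5-N4-Hub: 20+9+22+31+24+30 = 136
Hub-N1-N2-N4-N3-N5-Hub: 20+9+6+28+31+6 = 100
Hub-N1-N2-N4-N5-N3-Hub: 20+9+6+24+31+27 = 117
Hub-N1-N2-N5-N3-N4-Hub: 20+9+18+31+28+30 = 136
Hub-N1-N2-N5-N4-N3-Hub: 20+9+18+24+28+27 = 126
Hub-N1-N3-N2-N4-N5-Hub: 20+18+22+6+24+6 = 96
Hub-N1-N3-N2-N5-N4-Hub: 20+18+22+18+24+30 = 132
Hub-N1-N3-N4-N2-N5-Hub: 20+18+28+6+18+6 = 96
Hub-N1-N3-N4-N5-N2-Hub: 20+18+28+24+18+24 = 132
Hub-N1-N3-N5-N2-N4-Hub: 20+18+31+18+6+30 = 123
Hub-N1-N3-N5-N4-N2-Hub: 20+18+31+24+6+24 = 123
Hub-N1-N4-N2-N3-N5-Hub: 20+15+6+22+31+6 = 100
Hub-N1-N4-N2-N5-N3-Hub: 20+15+6+18+31+27 = 117
… (46 more)
Hub-N3-N1-N2-N4-N5-Hub: 27+18+9+6+24+6 = 90  ← best
The minimum is 90.
One optimal route: Hub → N3 → N1 → N2 → N4 → N5 → Hub (or its reverse).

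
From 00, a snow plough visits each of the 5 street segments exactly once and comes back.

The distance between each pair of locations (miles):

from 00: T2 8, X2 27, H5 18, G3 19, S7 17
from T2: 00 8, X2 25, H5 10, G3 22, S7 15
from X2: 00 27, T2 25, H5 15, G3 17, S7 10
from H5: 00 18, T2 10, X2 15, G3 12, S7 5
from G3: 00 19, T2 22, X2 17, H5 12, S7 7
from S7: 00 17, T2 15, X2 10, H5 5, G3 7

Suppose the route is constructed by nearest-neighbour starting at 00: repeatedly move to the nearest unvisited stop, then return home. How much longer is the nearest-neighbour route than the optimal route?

From 00: T2=8, S7=17, H5=18, G3=19, X2=27 → choose T2 (8).
From T2: H5=10, S7=15, G3=22, X2=25 → choose H5 (10).
From H5: S7=5, G3=12, X2=15 → choose S7 (5).
From S7: G3=7, X2=10 → choose G3 (7).
From G3: X2=17 → choose X2 (17).
NN route 00 → T2 → H5 → S7 → G3 → X2 → 00 costs 74.
Optimal: 00 → T2 → H5 → X2 → S7 → G3 → 00 costs 69 (by enumerating all 60 distinct tours).
Excess = 74 − 69 = 5.

Excess over optimum: 5 miles.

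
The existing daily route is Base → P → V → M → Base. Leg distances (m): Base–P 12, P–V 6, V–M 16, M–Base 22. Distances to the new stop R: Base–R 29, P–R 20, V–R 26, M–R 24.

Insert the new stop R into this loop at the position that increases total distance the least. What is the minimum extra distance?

Insertion cost between consecutive stops i–j is d(i,R) + d(R,j) − d(i,j):
  between Base and P: 29 + 20 − 12 = 37
  between P and V: 20 + 26 − 6 = 40
  between V and M: 26 + 24 − 16 = 34
  between M and Base: 24 + 29 − 22 = 31
Cheapest insertion is between M and Base, adding 31.
New total = 56 + 31 = 87.

+31 m — insert R between M and Base.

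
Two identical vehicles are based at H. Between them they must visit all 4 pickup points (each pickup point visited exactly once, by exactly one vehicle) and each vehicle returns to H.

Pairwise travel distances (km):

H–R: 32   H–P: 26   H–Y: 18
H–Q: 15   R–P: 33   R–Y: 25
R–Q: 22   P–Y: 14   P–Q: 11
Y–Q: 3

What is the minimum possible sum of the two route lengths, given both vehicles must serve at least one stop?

Try each way of splitting the stops between the two vehicles (each non-empty) and, for each split, find the best tour for each vehicle:
  {R} + {P, Y, Q}: 64 + 58 = 122
  {P} + {R, Y, Q}: 52 + 75 = 127
  {R, P} + {Y, Q}: 91 + 36 = 127
  {Y} + {R, P, Q}: 36 + 91 = 127
  {R, Y} + {P, Q}: 75 + 52 = 127
  {P, Y} + {R, Q}: 58 + 69 = 127
  … (7 splits in total)
Best: vehicle 1 H → R → H = 64; vehicle 2 H → P → Y → Q → H = 58; combined 122.

122 km — the smallest possible combined total.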